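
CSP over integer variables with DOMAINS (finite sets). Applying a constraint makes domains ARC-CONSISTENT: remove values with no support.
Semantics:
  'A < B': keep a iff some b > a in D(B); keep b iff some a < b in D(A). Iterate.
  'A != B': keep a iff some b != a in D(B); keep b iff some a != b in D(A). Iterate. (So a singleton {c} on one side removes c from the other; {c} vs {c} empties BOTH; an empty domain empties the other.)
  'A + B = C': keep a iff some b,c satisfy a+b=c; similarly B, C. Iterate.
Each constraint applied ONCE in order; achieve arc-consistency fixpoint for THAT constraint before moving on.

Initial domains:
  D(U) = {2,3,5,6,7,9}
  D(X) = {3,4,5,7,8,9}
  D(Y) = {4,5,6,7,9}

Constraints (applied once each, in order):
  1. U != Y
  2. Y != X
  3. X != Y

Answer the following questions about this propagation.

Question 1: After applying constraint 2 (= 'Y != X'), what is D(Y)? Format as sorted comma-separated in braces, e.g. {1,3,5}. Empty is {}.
Constraint 1 (U != Y) on D(U)={2,3,5,6,7,9} D(Y)={4,5,6,7,9}: no change
Constraint 2 (Y != X) on D(Y)={4,5,6,7,9} D(X)={3,4,5,7,8,9}: no change
So after constraint 2: D(Y) = {4,5,6,7,9}

Answer: {4,5,6,7,9}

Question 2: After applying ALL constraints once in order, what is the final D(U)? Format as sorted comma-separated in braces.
Constraint 1 (U != Y) on D(U)={2,3,5,6,7,9} D(Y)={4,5,6,7,9}: no change
Constraint 2 (Y != X) on D(Y)={4,5,6,7,9} D(X)={3,4,5,7,8,9}: no change
Constraint 3 (X != Y) on D(X)={3,4,5,7,8,9} D(Y)={4,5,6,7,9}: no change
So after all 3 constraints: D(U) = {2,3,5,6,7,9}

Answer: {2,3,5,6,7,9}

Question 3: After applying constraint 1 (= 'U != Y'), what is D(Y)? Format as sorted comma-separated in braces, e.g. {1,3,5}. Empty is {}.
Answer: {4,5,6,7,9}

Derivation:
Constraint 1 (U != Y) on D(U)={2,3,5,6,7,9} D(Y)={4,5,6,7,9}: no change
So after constraint 1: D(Y) = {4,5,6,7,9}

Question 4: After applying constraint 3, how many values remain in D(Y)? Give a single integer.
Constraint 1 (U != Y) on D(U)={2,3,5,6,7,9} D(Y)={4,5,6,7,9}: no change
Constraint 2 (Y != X) on D(Y)={4,5,6,7,9} D(X)={3,4,5,7,8,9}: no change
Constraint 3 (X != Y) on D(X)={3,4,5,7,8,9} D(Y)={4,5,6,7,9}: no change
So after constraint 3: D(Y)={4,5,6,7,9}, size = 5

Answer: 5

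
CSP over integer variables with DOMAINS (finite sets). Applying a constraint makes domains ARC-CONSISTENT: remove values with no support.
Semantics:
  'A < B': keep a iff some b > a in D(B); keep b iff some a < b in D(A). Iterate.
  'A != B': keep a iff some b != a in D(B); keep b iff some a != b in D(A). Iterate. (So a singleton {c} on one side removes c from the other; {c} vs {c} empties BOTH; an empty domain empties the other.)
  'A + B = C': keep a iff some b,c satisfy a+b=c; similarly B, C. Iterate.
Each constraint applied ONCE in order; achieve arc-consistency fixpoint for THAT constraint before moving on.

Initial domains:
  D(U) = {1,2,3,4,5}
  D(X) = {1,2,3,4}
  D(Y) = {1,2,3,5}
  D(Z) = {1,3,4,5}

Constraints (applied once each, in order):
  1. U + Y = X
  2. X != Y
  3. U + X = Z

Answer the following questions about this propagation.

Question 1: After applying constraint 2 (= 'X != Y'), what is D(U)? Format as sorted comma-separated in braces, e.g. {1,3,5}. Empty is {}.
Answer: {1,2,3}

Derivation:
Constraint 1 (U + Y = X) on D(U)={1,2,3,4,5} D(Y)={1,2,3,5} D(X)={1,2,3,4}: U {1,2,3,4,5}->{1,2,3}; Y {1,2,3,5}->{1,2,3}; X {1,2,3,4}->{2,3,4}
Constraint 2 (X != Y) on D(X)={2,3,4} D(Y)={1,2,3}: no change
So after constraint 2: D(U) = {1,2,3}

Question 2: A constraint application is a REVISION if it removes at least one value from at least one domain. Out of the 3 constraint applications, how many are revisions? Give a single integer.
Answer: 2

Derivation:
Constraint 1 (U + Y = X) on D(U)={1,2,3,4,5} D(Y)={1,2,3,5} D(X)={1,2,3,4}: U {1,2,3,4,5}->{1,2,3}; Y {1,2,3,5}->{1,2,3}; X {1,2,3,4}->{2,3,4} => REVISION
Constraint 2 (X != Y) on D(X)={2,3,4} D(Y)={1,2,3}: no change => not a revision
Constraint 3 (U + X = Z) on D(U)={1,2,3} D(X)={2,3,4} D(Z)={1,3,4,5}: Z {1,3,4,5}->{3,4,5} => REVISION
Total revisions = 2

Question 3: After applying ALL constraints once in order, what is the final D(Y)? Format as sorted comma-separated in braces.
Answer: {1,2,3}

Derivation:
Constraint 1 (U + Y = X) on D(U)={1,2,3,4,5} D(Y)={1,2,3,5} D(X)={1,2,3,4}: U {1,2,3,4,5}->{1,2,3}; Y {1,2,3,5}->{1,2,3}; X {1,2,3,4}->{2,3,4}
Constraint 2 (X != Y) on D(X)={2,3,4} D(Y)={1,2,3}: no change
Constraint 3 (U + X = Z) on D(U)={1,2,3} D(X)={2,3,4} D(Z)={1,3,4,5}: Z {1,3,4,5}->{3,4,5}
So after all 3 constraints: D(Y) = {1,2,3}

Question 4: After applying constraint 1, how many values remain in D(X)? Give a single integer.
Constraint 1 (U + Y = X) on D(U)={1,2,3,4,5} D(Y)={1,2,3,5} D(X)={1,2,3,4}: U {1,2,3,4,5}->{1,2,3}; Y {1,2,3,5}->{1,2,3}; X {1,2,3,4}->{2,3,4}
So after constraint 1: D(X)={2,3,4}, size = 3

Answer: 3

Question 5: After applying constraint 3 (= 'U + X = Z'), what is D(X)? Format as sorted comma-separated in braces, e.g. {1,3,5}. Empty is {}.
Answer: {2,3,4}

Derivation:
Constraint 1 (U + Y = X) on D(U)={1,2,3,4,5} D(Y)={1,2,3,5} D(X)={1,2,3,4}: U {1,2,3,4,5}->{1,2,3}; Y {1,2,3,5}->{1,2,3}; X {1,2,3,4}->{2,3,4}
Constraint 2 (X != Y) on D(X)={2,3,4} D(Y)={1,2,3}: no change
Constraint 3 (U + X = Z) on D(U)={1,2,3} D(X)={2,3,4} D(Z)={1,3,4,5}: Z {1,3,4,5}->{3,4,5}
So after constraint 3: D(X) = {2,3,4}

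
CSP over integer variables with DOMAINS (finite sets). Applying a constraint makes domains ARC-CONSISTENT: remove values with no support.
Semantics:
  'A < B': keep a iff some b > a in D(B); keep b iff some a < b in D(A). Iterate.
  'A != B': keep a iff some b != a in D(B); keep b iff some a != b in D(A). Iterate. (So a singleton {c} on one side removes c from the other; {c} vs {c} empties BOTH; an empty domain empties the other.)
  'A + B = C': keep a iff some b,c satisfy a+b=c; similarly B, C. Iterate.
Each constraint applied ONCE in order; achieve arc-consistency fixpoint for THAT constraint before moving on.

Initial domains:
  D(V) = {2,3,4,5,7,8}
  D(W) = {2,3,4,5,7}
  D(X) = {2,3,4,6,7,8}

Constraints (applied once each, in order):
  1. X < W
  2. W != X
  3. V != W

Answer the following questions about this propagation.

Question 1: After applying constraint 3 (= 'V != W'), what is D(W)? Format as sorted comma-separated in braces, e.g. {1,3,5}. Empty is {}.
Constraint 1 (X < W) on D(X)={2,3,4,6,7,8} D(W)={2,3,4,5,7}: X {2,3,4,6,7,8}->{2,3,4,6}; W {2,3,4,5,7}->{3,4,5,7}
Constraint 2 (W != X) on D(W)={3,4,5,7} D(X)={2,3,4,6}: no change
Constraint 3 (V != W) on D(V)={2,3,4,5,7,8} D(W)={3,4,5,7}: no change
So after constraint 3: D(W) = {3,4,5,7}

Answer: {3,4,5,7}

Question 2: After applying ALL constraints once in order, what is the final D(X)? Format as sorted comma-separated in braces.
Answer: {2,3,4,6}

Derivation:
Constraint 1 (X < W) on D(X)={2,3,4,6,7,8} D(W)={2,3,4,5,7}: X {2,3,4,6,7,8}->{2,3,4,6}; W {2,3,4,5,7}->{3,4,5,7}
Constraint 2 (W != X) on D(W)={3,4,5,7} D(X)={2,3,4,6}: no change
Constraint 3 (V != W) on D(V)={2,3,4,5,7,8} D(W)={3,4,5,7}: no change
So after all 3 constraints: D(X) = {2,3,4,6}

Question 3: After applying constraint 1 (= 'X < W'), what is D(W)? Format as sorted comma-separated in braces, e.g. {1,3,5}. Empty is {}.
Answer: {3,4,5,7}

Derivation:
Constraint 1 (X < W) on D(X)={2,3,4,6,7,8} D(W)={2,3,4,5,7}: X {2,3,4,6,7,8}->{2,3,4,6}; W {2,3,4,5,7}->{3,4,5,7}
So after constraint 1: D(W) = {3,4,5,7}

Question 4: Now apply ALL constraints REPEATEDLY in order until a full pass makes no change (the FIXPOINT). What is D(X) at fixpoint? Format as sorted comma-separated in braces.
pass 0 (initial): D(X)={2,3,4,6,7,8}
pass 1: W {2,3,4,5,7}->{3,4,5,7}; X {2,3,4,6,7,8}->{2,3,4,6}
pass 2: no change
Fixpoint after 2 passes: D(X) = {2,3,4,6}

Answer: {2,3,4,6}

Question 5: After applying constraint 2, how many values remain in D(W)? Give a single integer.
Constraint 1 (X < W) on D(X)={2,3,4,6,7,8} D(W)={2,3,4,5,7}: X {2,3,4,6,7,8}->{2,3,4,6}; W {2,3,4,5,7}->{3,4,5,7}
Constraint 2 (W != X) on D(W)={3,4,5,7} D(X)={2,3,4,6}: no change
So after constraint 2: D(W)={3,4,5,7}, size = 4

Answer: 4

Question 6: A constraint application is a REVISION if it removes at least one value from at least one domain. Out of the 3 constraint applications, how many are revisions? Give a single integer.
Answer: 1

Derivation:
Constraint 1 (X < W) on D(X)={2,3,4,6,7,8} D(W)={2,3,4,5,7}: X {2,3,4,6,7,8}->{2,3,4,6}; W {2,3,4,5,7}->{3,4,5,7} => REVISION
Constraint 2 (W != X) on D(W)={3,4,5,7} D(X)={2,3,4,6}: no change => not a revision
Constraint 3 (V != W) on D(V)={2,3,4,5,7,8} D(W)={3,4,5,7}: no change => not a revision
Total revisions = 1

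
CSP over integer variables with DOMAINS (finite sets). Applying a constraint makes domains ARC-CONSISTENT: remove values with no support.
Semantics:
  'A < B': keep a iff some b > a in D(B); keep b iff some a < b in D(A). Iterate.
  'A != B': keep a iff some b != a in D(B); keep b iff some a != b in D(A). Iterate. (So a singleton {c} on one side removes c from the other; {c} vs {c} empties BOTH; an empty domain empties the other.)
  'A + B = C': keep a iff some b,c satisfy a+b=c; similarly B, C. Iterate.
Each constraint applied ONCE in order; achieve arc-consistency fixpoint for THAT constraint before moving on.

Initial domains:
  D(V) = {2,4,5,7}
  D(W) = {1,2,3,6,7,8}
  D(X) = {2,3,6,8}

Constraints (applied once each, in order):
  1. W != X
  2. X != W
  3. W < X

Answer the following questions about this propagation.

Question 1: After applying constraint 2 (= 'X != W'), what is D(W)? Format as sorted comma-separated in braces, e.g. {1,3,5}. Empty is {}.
Answer: {1,2,3,6,7,8}

Derivation:
Constraint 1 (W != X) on D(W)={1,2,3,6,7,8} D(X)={2,3,6,8}: no change
Constraint 2 (X != W) on D(X)={2,3,6,8} D(W)={1,2,3,6,7,8}: no change
So after constraint 2: D(W) = {1,2,3,6,7,8}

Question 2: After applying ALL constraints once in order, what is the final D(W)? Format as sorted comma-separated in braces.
Answer: {1,2,3,6,7}

Derivation:
Constraint 1 (W != X) on D(W)={1,2,3,6,7,8} D(X)={2,3,6,8}: no change
Constraint 2 (X != W) on D(X)={2,3,6,8} D(W)={1,2,3,6,7,8}: no change
Constraint 3 (W < X) on D(W)={1,2,3,6,7,8} D(X)={2,3,6,8}: W {1,2,3,6,7,8}->{1,2,3,6,7}
So after all 3 constraints: D(W) = {1,2,3,6,7}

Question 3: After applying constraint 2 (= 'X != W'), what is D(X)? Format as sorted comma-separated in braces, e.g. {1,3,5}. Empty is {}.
Constraint 1 (W != X) on D(W)={1,2,3,6,7,8} D(X)={2,3,6,8}: no change
Constraint 2 (X != W) on D(X)={2,3,6,8} D(W)={1,2,3,6,7,8}: no change
So after constraint 2: D(X) = {2,3,6,8}

Answer: {2,3,6,8}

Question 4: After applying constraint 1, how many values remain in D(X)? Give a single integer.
Answer: 4

Derivation:
Constraint 1 (W != X) on D(W)={1,2,3,6,7,8} D(X)={2,3,6,8}: no change
So after constraint 1: D(X)={2,3,6,8}, size = 4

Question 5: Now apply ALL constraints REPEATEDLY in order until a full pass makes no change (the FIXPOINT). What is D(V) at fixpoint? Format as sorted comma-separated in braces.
Answer: {2,4,5,7}

Derivation:
pass 0 (initial): D(V)={2,4,5,7}
pass 1: W {1,2,3,6,7,8}->{1,2,3,6,7}
pass 2: no change
Fixpoint after 2 passes: D(V) = {2,4,5,7}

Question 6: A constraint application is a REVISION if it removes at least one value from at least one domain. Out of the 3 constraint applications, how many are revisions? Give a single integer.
Constraint 1 (W != X) on D(W)={1,2,3,6,7,8} D(X)={2,3,6,8}: no change => not a revision
Constraint 2 (X != W) on D(X)={2,3,6,8} D(W)={1,2,3,6,7,8}: no change => not a revision
Constraint 3 (W < X) on D(W)={1,2,3,6,7,8} D(X)={2,3,6,8}: W {1,2,3,6,7,8}->{1,2,3,6,7} => REVISION
Total revisions = 1

Answer: 1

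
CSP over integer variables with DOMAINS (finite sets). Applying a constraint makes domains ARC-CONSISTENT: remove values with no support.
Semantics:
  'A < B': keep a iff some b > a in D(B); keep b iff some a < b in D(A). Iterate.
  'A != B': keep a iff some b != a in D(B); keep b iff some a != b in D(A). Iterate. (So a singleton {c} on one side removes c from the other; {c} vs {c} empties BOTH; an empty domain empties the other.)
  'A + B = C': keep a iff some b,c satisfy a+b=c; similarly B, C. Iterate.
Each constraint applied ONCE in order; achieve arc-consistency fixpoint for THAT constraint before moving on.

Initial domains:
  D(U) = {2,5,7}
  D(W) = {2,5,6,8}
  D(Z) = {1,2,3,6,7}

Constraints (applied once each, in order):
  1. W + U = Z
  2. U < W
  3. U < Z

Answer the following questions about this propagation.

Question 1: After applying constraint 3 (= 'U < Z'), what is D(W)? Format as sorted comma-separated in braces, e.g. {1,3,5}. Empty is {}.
Answer: {5}

Derivation:
Constraint 1 (W + U = Z) on D(W)={2,5,6,8} D(U)={2,5,7} D(Z)={1,2,3,6,7}: W {2,5,6,8}->{2,5}; U {2,5,7}->{2,5}; Z {1,2,3,6,7}->{7}
Constraint 2 (U < W) on D(U)={2,5} D(W)={2,5}: U {2,5}->{2}; W {2,5}->{5}
Constraint 3 (U < Z) on D(U)={2} D(Z)={7}: no change
So after constraint 3: D(W) = {5}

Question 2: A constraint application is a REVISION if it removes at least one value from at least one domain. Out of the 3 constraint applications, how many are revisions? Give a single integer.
Answer: 2

Derivation:
Constraint 1 (W + U = Z) on D(W)={2,5,6,8} D(U)={2,5,7} D(Z)={1,2,3,6,7}: W {2,5,6,8}->{2,5}; U {2,5,7}->{2,5}; Z {1,2,3,6,7}->{7} => REVISION
Constraint 2 (U < W) on D(U)={2,5} D(W)={2,5}: U {2,5}->{2}; W {2,5}->{5} => REVISION
Constraint 3 (U < Z) on D(U)={2} D(Z)={7}: no change => not a revision
Total revisions = 2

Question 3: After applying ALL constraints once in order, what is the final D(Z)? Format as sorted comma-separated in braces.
Answer: {7}

Derivation:
Constraint 1 (W + U = Z) on D(W)={2,5,6,8} D(U)={2,5,7} D(Z)={1,2,3,6,7}: W {2,5,6,8}->{2,5}; U {2,5,7}->{2,5}; Z {1,2,3,6,7}->{7}
Constraint 2 (U < W) on D(U)={2,5} D(W)={2,5}: U {2,5}->{2}; W {2,5}->{5}
Constraint 3 (U < Z) on D(U)={2} D(Z)={7}: no change
So after all 3 constraints: D(Z) = {7}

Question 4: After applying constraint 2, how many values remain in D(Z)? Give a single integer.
Constraint 1 (W + U = Z) on D(W)={2,5,6,8} D(U)={2,5,7} D(Z)={1,2,3,6,7}: W {2,5,6,8}->{2,5}; U {2,5,7}->{2,5}; Z {1,2,3,6,7}->{7}
Constraint 2 (U < W) on D(U)={2,5} D(W)={2,5}: U {2,5}->{2}; W {2,5}->{5}
So after constraint 2: D(Z)={7}, size = 1

Answer: 1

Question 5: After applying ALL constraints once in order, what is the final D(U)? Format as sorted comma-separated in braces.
Constraint 1 (W + U = Z) on D(W)={2,5,6,8} D(U)={2,5,7} D(Z)={1,2,3,6,7}: W {2,5,6,8}->{2,5}; U {2,5,7}->{2,5}; Z {1,2,3,6,7}->{7}
Constraint 2 (U < W) on D(U)={2,5} D(W)={2,5}: U {2,5}->{2}; W {2,5}->{5}
Constraint 3 (U < Z) on D(U)={2} D(Z)={7}: no change
So after all 3 constraints: D(U) = {2}

Answer: {2}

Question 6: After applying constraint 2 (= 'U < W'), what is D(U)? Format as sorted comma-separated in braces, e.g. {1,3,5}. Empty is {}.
Answer: {2}

Derivation:
Constraint 1 (W + U = Z) on D(W)={2,5,6,8} D(U)={2,5,7} D(Z)={1,2,3,6,7}: W {2,5,6,8}->{2,5}; U {2,5,7}->{2,5}; Z {1,2,3,6,7}->{7}
Constraint 2 (U < W) on D(U)={2,5} D(W)={2,5}: U {2,5}->{2}; W {2,5}->{5}
So after constraint 2: D(U) = {2}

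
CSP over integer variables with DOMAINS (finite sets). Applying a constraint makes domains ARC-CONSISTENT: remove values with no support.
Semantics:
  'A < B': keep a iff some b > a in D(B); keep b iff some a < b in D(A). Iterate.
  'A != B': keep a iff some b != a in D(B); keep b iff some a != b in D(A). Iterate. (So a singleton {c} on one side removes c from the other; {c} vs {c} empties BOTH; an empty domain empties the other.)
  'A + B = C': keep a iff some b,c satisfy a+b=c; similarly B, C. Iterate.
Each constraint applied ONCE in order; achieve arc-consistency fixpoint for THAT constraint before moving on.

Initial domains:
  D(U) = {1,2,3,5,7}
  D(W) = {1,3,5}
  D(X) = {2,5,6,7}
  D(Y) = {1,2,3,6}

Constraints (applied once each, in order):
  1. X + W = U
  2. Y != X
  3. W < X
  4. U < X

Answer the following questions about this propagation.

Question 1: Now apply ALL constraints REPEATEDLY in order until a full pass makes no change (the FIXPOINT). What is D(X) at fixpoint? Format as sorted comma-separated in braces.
pass 0 (initial): D(X)={2,5,6,7}
pass 1: U {1,2,3,5,7}->{3,5}; X {2,5,6,7}->{6}
pass 2: U {3,5}->{}; W {1,3,5}->{}; X {6}->{}; Y {1,2,3,6}->{}
pass 3: no change
Fixpoint after 3 passes: D(X) = {}

Answer: {}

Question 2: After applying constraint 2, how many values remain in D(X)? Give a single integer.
Answer: 2

Derivation:
Constraint 1 (X + W = U) on D(X)={2,5,6,7} D(W)={1,3,5} D(U)={1,2,3,5,7}: X {2,5,6,7}->{2,6}; U {1,2,3,5,7}->{3,5,7}
Constraint 2 (Y != X) on D(Y)={1,2,3,6} D(X)={2,6}: no change
So after constraint 2: D(X)={2,6}, size = 2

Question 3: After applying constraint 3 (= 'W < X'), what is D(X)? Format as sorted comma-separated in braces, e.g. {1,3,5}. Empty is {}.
Answer: {2,6}

Derivation:
Constraint 1 (X + W = U) on D(X)={2,5,6,7} D(W)={1,3,5} D(U)={1,2,3,5,7}: X {2,5,6,7}->{2,6}; U {1,2,3,5,7}->{3,5,7}
Constraint 2 (Y != X) on D(Y)={1,2,3,6} D(X)={2,6}: no change
Constraint 3 (W < X) on D(W)={1,3,5} D(X)={2,6}: no change
So after constraint 3: D(X) = {2,6}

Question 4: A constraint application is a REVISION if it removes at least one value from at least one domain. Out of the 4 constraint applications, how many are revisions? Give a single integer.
Constraint 1 (X + W = U) on D(X)={2,5,6,7} D(W)={1,3,5} D(U)={1,2,3,5,7}: X {2,5,6,7}->{2,6}; U {1,2,3,5,7}->{3,5,7} => REVISION
Constraint 2 (Y != X) on D(Y)={1,2,3,6} D(X)={2,6}: no change => not a revision
Constraint 3 (W < X) on D(W)={1,3,5} D(X)={2,6}: no change => not a revision
Constraint 4 (U < X) on D(U)={3,5,7} D(X)={2,6}: U {3,5,7}->{3,5}; X {2,6}->{6} => REVISION
Total revisions = 2

Answer: 2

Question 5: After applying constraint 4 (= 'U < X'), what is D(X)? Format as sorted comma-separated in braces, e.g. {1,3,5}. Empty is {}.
Answer: {6}

Derivation:
Constraint 1 (X + W = U) on D(X)={2,5,6,7} D(W)={1,3,5} D(U)={1,2,3,5,7}: X {2,5,6,7}->{2,6}; U {1,2,3,5,7}->{3,5,7}
Constraint 2 (Y != X) on D(Y)={1,2,3,6} D(X)={2,6}: no change
Constraint 3 (W < X) on D(W)={1,3,5} D(X)={2,6}: no change
Constraint 4 (U < X) on D(U)={3,5,7} D(X)={2,6}: U {3,5,7}->{3,5}; X {2,6}->{6}
So after constraint 4: D(X) = {6}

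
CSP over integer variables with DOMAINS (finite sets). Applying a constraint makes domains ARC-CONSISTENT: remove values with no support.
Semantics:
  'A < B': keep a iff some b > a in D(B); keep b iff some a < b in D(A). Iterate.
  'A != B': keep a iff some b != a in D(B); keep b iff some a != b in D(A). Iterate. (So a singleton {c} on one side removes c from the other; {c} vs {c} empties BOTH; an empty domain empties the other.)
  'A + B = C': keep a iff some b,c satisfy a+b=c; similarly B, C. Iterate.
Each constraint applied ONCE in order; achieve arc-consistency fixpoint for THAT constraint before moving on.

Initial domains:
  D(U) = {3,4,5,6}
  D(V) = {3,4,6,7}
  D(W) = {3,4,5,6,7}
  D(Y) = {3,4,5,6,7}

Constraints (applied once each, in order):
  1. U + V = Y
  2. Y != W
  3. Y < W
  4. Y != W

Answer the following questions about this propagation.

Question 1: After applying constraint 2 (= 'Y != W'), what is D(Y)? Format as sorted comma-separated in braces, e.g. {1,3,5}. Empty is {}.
Answer: {6,7}

Derivation:
Constraint 1 (U + V = Y) on D(U)={3,4,5,6} D(V)={3,4,6,7} D(Y)={3,4,5,6,7}: U {3,4,5,6}->{3,4}; V {3,4,6,7}->{3,4}; Y {3,4,5,6,7}->{6,7}
Constraint 2 (Y != W) on D(Y)={6,7} D(W)={3,4,5,6,7}: no change
So after constraint 2: D(Y) = {6,7}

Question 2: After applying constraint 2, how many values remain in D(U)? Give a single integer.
Constraint 1 (U + V = Y) on D(U)={3,4,5,6} D(V)={3,4,6,7} D(Y)={3,4,5,6,7}: U {3,4,5,6}->{3,4}; V {3,4,6,7}->{3,4}; Y {3,4,5,6,7}->{6,7}
Constraint 2 (Y != W) on D(Y)={6,7} D(W)={3,4,5,6,7}: no change
So after constraint 2: D(U)={3,4}, size = 2

Answer: 2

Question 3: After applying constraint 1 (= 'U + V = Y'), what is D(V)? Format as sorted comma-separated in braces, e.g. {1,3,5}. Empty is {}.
Answer: {3,4}

Derivation:
Constraint 1 (U + V = Y) on D(U)={3,4,5,6} D(V)={3,4,6,7} D(Y)={3,4,5,6,7}: U {3,4,5,6}->{3,4}; V {3,4,6,7}->{3,4}; Y {3,4,5,6,7}->{6,7}
So after constraint 1: D(V) = {3,4}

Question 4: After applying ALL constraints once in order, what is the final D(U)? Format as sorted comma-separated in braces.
Constraint 1 (U + V = Y) on D(U)={3,4,5,6} D(V)={3,4,6,7} D(Y)={3,4,5,6,7}: U {3,4,5,6}->{3,4}; V {3,4,6,7}->{3,4}; Y {3,4,5,6,7}->{6,7}
Constraint 2 (Y != W) on D(Y)={6,7} D(W)={3,4,5,6,7}: no change
Constraint 3 (Y < W) on D(Y)={6,7} D(W)={3,4,5,6,7}: Y {6,7}->{6}; W {3,4,5,6,7}->{7}
Constraint 4 (Y != W) on D(Y)={6} D(W)={7}: no change
So after all 4 constraints: D(U) = {3,4}

Answer: {3,4}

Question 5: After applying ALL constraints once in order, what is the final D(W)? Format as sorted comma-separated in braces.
Constraint 1 (U + V = Y) on D(U)={3,4,5,6} D(V)={3,4,6,7} D(Y)={3,4,5,6,7}: U {3,4,5,6}->{3,4}; V {3,4,6,7}->{3,4}; Y {3,4,5,6,7}->{6,7}
Constraint 2 (Y != W) on D(Y)={6,7} D(W)={3,4,5,6,7}: no change
Constraint 3 (Y < W) on D(Y)={6,7} D(W)={3,4,5,6,7}: Y {6,7}->{6}; W {3,4,5,6,7}->{7}
Constraint 4 (Y != W) on D(Y)={6} D(W)={7}: no change
So after all 4 constraints: D(W) = {7}

Answer: {7}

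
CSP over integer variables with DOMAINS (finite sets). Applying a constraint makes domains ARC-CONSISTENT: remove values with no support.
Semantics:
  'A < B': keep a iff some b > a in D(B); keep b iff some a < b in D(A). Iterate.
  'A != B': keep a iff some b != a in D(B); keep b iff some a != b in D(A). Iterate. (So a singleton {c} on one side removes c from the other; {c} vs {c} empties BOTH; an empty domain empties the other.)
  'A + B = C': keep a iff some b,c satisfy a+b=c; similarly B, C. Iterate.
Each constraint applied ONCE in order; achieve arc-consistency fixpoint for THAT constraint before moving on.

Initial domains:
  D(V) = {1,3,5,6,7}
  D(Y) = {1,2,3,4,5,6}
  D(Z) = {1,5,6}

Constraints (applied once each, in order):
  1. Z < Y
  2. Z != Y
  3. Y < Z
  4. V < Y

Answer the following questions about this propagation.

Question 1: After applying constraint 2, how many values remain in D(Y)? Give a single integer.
Answer: 5

Derivation:
Constraint 1 (Z < Y) on D(Z)={1,5,6} D(Y)={1,2,3,4,5,6}: Z {1,5,6}->{1,5}; Y {1,2,3,4,5,6}->{2,3,4,5,6}
Constraint 2 (Z != Y) on D(Z)={1,5} D(Y)={2,3,4,5,6}: no change
So after constraint 2: D(Y)={2,3,4,5,6}, size = 5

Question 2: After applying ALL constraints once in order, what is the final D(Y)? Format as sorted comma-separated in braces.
Constraint 1 (Z < Y) on D(Z)={1,5,6} D(Y)={1,2,3,4,5,6}: Z {1,5,6}->{1,5}; Y {1,2,3,4,5,6}->{2,3,4,5,6}
Constraint 2 (Z != Y) on D(Z)={1,5} D(Y)={2,3,4,5,6}: no change
Constraint 3 (Y < Z) on D(Y)={2,3,4,5,6} D(Z)={1,5}: Y {2,3,4,5,6}->{2,3,4}; Z {1,5}->{5}
Constraint 4 (V < Y) on D(V)={1,3,5,6,7} D(Y)={2,3,4}: V {1,3,5,6,7}->{1,3}
So after all 4 constraints: D(Y) = {2,3,4}

Answer: {2,3,4}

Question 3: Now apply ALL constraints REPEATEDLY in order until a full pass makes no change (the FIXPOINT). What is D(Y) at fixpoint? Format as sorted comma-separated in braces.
pass 0 (initial): D(Y)={1,2,3,4,5,6}
pass 1: V {1,3,5,6,7}->{1,3}; Y {1,2,3,4,5,6}->{2,3,4}; Z {1,5,6}->{5}
pass 2: V {1,3}->{}; Y {2,3,4}->{}; Z {5}->{}
pass 3: no change
Fixpoint after 3 passes: D(Y) = {}

Answer: {}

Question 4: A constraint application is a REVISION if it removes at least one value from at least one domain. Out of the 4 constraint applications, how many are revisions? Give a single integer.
Constraint 1 (Z < Y) on D(Z)={1,5,6} D(Y)={1,2,3,4,5,6}: Z {1,5,6}->{1,5}; Y {1,2,3,4,5,6}->{2,3,4,5,6} => REVISION
Constraint 2 (Z != Y) on D(Z)={1,5} D(Y)={2,3,4,5,6}: no change => not a revision
Constraint 3 (Y < Z) on D(Y)={2,3,4,5,6} D(Z)={1,5}: Y {2,3,4,5,6}->{2,3,4}; Z {1,5}->{5} => REVISION
Constraint 4 (V < Y) on D(V)={1,3,5,6,7} D(Y)={2,3,4}: V {1,3,5,6,7}->{1,3} => REVISION
Total revisions = 3

Answer: 3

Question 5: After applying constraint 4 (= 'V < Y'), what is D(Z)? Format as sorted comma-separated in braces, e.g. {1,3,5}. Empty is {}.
Constraint 1 (Z < Y) on D(Z)={1,5,6} D(Y)={1,2,3,4,5,6}: Z {1,5,6}->{1,5}; Y {1,2,3,4,5,6}->{2,3,4,5,6}
Constraint 2 (Z != Y) on D(Z)={1,5} D(Y)={2,3,4,5,6}: no change
Constraint 3 (Y < Z) on D(Y)={2,3,4,5,6} D(Z)={1,5}: Y {2,3,4,5,6}->{2,3,4}; Z {1,5}->{5}
Constraint 4 (V < Y) on D(V)={1,3,5,6,7} D(Y)={2,3,4}: V {1,3,5,6,7}->{1,3}
So after constraint 4: D(Z) = {5}

Answer: {5}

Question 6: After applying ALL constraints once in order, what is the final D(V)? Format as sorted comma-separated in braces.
Answer: {1,3}

Derivation:
Constraint 1 (Z < Y) on D(Z)={1,5,6} D(Y)={1,2,3,4,5,6}: Z {1,5,6}->{1,5}; Y {1,2,3,4,5,6}->{2,3,4,5,6}
Constraint 2 (Z != Y) on D(Z)={1,5} D(Y)={2,3,4,5,6}: no change
Constraint 3 (Y < Z) on D(Y)={2,3,4,5,6} D(Z)={1,5}: Y {2,3,4,5,6}->{2,3,4}; Z {1,5}->{5}
Constraint 4 (V < Y) on D(V)={1,3,5,6,7} D(Y)={2,3,4}: V {1,3,5,6,7}->{1,3}
So after all 4 constraints: D(V) = {1,3}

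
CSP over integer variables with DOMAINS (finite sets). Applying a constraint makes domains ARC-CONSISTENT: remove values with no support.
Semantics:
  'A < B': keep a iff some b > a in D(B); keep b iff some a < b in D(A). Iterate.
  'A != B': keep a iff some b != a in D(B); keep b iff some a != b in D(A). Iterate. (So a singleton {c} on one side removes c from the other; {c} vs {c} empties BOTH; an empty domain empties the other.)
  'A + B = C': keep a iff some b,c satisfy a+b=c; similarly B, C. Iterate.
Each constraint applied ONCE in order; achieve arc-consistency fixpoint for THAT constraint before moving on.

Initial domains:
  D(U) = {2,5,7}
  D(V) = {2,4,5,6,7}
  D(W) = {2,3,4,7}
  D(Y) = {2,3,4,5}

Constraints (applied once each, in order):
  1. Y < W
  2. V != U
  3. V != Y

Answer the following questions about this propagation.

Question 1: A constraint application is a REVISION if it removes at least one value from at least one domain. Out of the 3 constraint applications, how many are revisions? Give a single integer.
Constraint 1 (Y < W) on D(Y)={2,3,4,5} D(W)={2,3,4,7}: W {2,3,4,7}->{3,4,7} => REVISION
Constraint 2 (V != U) on D(V)={2,4,5,6,7} D(U)={2,5,7}: no change => not a revision
Constraint 3 (V != Y) on D(V)={2,4,5,6,7} D(Y)={2,3,4,5}: no change => not a revision
Total revisions = 1

Answer: 1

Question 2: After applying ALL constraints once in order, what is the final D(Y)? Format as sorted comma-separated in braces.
Constraint 1 (Y < W) on D(Y)={2,3,4,5} D(W)={2,3,4,7}: W {2,3,4,7}->{3,4,7}
Constraint 2 (V != U) on D(V)={2,4,5,6,7} D(U)={2,5,7}: no change
Constraint 3 (V != Y) on D(V)={2,4,5,6,7} D(Y)={2,3,4,5}: no change
So after all 3 constraints: D(Y) = {2,3,4,5}

Answer: {2,3,4,5}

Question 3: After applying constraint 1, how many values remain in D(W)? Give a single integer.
Constraint 1 (Y < W) on D(Y)={2,3,4,5} D(W)={2,3,4,7}: W {2,3,4,7}->{3,4,7}
So after constraint 1: D(W)={3,4,7}, size = 3

Answer: 3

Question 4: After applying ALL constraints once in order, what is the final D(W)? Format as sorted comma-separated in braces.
Answer: {3,4,7}

Derivation:
Constraint 1 (Y < W) on D(Y)={2,3,4,5} D(W)={2,3,4,7}: W {2,3,4,7}->{3,4,7}
Constraint 2 (V != U) on D(V)={2,4,5,6,7} D(U)={2,5,7}: no change
Constraint 3 (V != Y) on D(V)={2,4,5,6,7} D(Y)={2,3,4,5}: no change
So after all 3 constraints: D(W) = {3,4,7}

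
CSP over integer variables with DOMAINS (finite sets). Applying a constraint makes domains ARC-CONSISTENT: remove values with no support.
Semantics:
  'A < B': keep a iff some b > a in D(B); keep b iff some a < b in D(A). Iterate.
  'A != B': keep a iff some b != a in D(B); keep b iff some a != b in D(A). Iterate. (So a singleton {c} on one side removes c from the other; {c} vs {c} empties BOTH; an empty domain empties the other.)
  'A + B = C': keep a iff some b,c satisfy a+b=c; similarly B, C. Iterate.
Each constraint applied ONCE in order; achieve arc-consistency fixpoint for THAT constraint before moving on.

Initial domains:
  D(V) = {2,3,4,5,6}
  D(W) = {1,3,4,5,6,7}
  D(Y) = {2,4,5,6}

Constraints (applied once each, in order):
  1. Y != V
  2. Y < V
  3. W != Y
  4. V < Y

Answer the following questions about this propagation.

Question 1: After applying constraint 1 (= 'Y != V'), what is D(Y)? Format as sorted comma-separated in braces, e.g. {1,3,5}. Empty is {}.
Constraint 1 (Y != V) on D(Y)={2,4,5,6} D(V)={2,3,4,5,6}: no change
So after constraint 1: D(Y) = {2,4,5,6}

Answer: {2,4,5,6}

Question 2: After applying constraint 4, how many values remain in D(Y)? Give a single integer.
Answer: 2

Derivation:
Constraint 1 (Y != V) on D(Y)={2,4,5,6} D(V)={2,3,4,5,6}: no change
Constraint 2 (Y < V) on D(Y)={2,4,5,6} D(V)={2,3,4,5,6}: Y {2,4,5,6}->{2,4,5}; V {2,3,4,5,6}->{3,4,5,6}
Constraint 3 (W != Y) on D(W)={1,3,4,5,6,7} D(Y)={2,4,5}: no change
Constraint 4 (V < Y) on D(V)={3,4,5,6} D(Y)={2,4,5}: V {3,4,5,6}->{3,4}; Y {2,4,5}->{4,5}
So after constraint 4: D(Y)={4,5}, size = 2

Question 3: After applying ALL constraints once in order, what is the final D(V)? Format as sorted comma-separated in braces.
Answer: {3,4}

Derivation:
Constraint 1 (Y != V) on D(Y)={2,4,5,6} D(V)={2,3,4,5,6}: no change
Constraint 2 (Y < V) on D(Y)={2,4,5,6} D(V)={2,3,4,5,6}: Y {2,4,5,6}->{2,4,5}; V {2,3,4,5,6}->{3,4,5,6}
Constraint 3 (W != Y) on D(W)={1,3,4,5,6,7} D(Y)={2,4,5}: no change
Constraint 4 (V < Y) on D(V)={3,4,5,6} D(Y)={2,4,5}: V {3,4,5,6}->{3,4}; Y {2,4,5}->{4,5}
So after all 4 constraints: D(V) = {3,4}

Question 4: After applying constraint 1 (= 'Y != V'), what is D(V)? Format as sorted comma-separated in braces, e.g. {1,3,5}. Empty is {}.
Answer: {2,3,4,5,6}

Derivation:
Constraint 1 (Y != V) on D(Y)={2,4,5,6} D(V)={2,3,4,5,6}: no change
So after constraint 1: D(V) = {2,3,4,5,6}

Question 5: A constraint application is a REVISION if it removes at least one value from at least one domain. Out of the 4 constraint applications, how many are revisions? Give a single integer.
Answer: 2

Derivation:
Constraint 1 (Y != V) on D(Y)={2,4,5,6} D(V)={2,3,4,5,6}: no change => not a revision
Constraint 2 (Y < V) on D(Y)={2,4,5,6} D(V)={2,3,4,5,6}: Y {2,4,5,6}->{2,4,5}; V {2,3,4,5,6}->{3,4,5,6} => REVISION
Constraint 3 (W != Y) on D(W)={1,3,4,5,6,7} D(Y)={2,4,5}: no change => not a revision
Constraint 4 (V < Y) on D(V)={3,4,5,6} D(Y)={2,4,5}: V {3,4,5,6}->{3,4}; Y {2,4,5}->{4,5} => REVISION
Total revisions = 2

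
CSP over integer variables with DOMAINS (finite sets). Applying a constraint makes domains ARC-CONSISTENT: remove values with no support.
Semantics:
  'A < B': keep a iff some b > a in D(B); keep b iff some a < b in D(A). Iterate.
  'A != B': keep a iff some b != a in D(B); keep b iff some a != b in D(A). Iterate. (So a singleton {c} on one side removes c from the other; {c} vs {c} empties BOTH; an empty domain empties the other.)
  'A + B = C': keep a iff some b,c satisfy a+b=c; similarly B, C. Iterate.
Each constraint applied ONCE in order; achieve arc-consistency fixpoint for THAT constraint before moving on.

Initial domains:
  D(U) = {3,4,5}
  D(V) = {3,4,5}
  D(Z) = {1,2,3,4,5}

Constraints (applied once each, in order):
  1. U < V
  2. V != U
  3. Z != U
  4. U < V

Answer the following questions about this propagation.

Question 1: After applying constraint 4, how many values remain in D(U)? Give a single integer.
Constraint 1 (U < V) on D(U)={3,4,5} D(V)={3,4,5}: U {3,4,5}->{3,4}; V {3,4,5}->{4,5}
Constraint 2 (V != U) on D(V)={4,5} D(U)={3,4}: no change
Constraint 3 (Z != U) on D(Z)={1,2,3,4,5} D(U)={3,4}: no change
Constraint 4 (U < V) on D(U)={3,4} D(V)={4,5}: no change
So after constraint 4: D(U)={3,4}, size = 2

Answer: 2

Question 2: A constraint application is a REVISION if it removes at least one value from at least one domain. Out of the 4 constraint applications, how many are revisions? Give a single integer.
Constraint 1 (U < V) on D(U)={3,4,5} D(V)={3,4,5}: U {3,4,5}->{3,4}; V {3,4,5}->{4,5} => REVISION
Constraint 2 (V != U) on D(V)={4,5} D(U)={3,4}: no change => not a revision
Constraint 3 (Z != U) on D(Z)={1,2,3,4,5} D(U)={3,4}: no change => not a revision
Constraint 4 (U < V) on D(U)={3,4} D(V)={4,5}: no change => not a revision
Total revisions = 1

Answer: 1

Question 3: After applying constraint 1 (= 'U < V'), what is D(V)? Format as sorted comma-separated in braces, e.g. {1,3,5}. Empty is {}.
Answer: {4,5}

Derivation:
Constraint 1 (U < V) on D(U)={3,4,5} D(V)={3,4,5}: U {3,4,5}->{3,4}; V {3,4,5}->{4,5}
So after constraint 1: D(V) = {4,5}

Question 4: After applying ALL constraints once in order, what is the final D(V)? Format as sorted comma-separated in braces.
Constraint 1 (U < V) on D(U)={3,4,5} D(V)={3,4,5}: U {3,4,5}->{3,4}; V {3,4,5}->{4,5}
Constraint 2 (V != U) on D(V)={4,5} D(U)={3,4}: no change
Constraint 3 (Z != U) on D(Z)={1,2,3,4,5} D(U)={3,4}: no change
Constraint 4 (U < V) on D(U)={3,4} D(V)={4,5}: no change
So after all 4 constraints: D(V) = {4,5}

Answer: {4,5}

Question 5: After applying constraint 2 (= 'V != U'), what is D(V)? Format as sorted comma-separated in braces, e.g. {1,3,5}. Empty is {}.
Constraint 1 (U < V) on D(U)={3,4,5} D(V)={3,4,5}: U {3,4,5}->{3,4}; V {3,4,5}->{4,5}
Constraint 2 (V != U) on D(V)={4,5} D(U)={3,4}: no change
So after constraint 2: D(V) = {4,5}

Answer: {4,5}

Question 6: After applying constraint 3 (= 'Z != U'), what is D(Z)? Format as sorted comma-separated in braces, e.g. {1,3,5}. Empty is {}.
Constraint 1 (U < V) on D(U)={3,4,5} D(V)={3,4,5}: U {3,4,5}->{3,4}; V {3,4,5}->{4,5}
Constraint 2 (V != U) on D(V)={4,5} D(U)={3,4}: no change
Constraint 3 (Z != U) on D(Z)={1,2,3,4,5} D(U)={3,4}: no change
So after constraint 3: D(Z) = {1,2,3,4,5}

Answer: {1,2,3,4,5}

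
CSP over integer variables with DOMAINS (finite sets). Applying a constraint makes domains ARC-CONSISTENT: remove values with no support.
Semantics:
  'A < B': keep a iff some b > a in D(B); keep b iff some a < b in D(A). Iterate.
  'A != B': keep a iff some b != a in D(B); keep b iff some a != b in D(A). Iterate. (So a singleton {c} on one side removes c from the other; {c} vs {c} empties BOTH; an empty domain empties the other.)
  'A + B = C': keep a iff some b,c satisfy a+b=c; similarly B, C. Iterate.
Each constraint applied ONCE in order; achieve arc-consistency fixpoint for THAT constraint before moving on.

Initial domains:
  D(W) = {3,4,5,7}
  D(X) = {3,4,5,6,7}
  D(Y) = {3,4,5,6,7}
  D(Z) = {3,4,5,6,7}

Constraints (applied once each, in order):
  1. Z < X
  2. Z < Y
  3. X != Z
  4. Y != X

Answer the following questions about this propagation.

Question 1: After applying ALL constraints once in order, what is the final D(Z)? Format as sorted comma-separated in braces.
Constraint 1 (Z < X) on D(Z)={3,4,5,6,7} D(X)={3,4,5,6,7}: Z {3,4,5,6,7}->{3,4,5,6}; X {3,4,5,6,7}->{4,5,6,7}
Constraint 2 (Z < Y) on D(Z)={3,4,5,6} D(Y)={3,4,5,6,7}: Y {3,4,5,6,7}->{4,5,6,7}
Constraint 3 (X != Z) on D(X)={4,5,6,7} D(Z)={3,4,5,6}: no change
Constraint 4 (Y != X) on D(Y)={4,5,6,7} D(X)={4,5,6,7}: no change
So after all 4 constraints: D(Z) = {3,4,5,6}

Answer: {3,4,5,6}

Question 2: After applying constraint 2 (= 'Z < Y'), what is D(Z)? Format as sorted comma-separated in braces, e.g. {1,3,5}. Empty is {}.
Answer: {3,4,5,6}

Derivation:
Constraint 1 (Z < X) on D(Z)={3,4,5,6,7} D(X)={3,4,5,6,7}: Z {3,4,5,6,7}->{3,4,5,6}; X {3,4,5,6,7}->{4,5,6,7}
Constraint 2 (Z < Y) on D(Z)={3,4,5,6} D(Y)={3,4,5,6,7}: Y {3,4,5,6,7}->{4,5,6,7}
So after constraint 2: D(Z) = {3,4,5,6}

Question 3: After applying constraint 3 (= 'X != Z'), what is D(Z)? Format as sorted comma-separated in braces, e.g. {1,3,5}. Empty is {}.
Constraint 1 (Z < X) on D(Z)={3,4,5,6,7} D(X)={3,4,5,6,7}: Z {3,4,5,6,7}->{3,4,5,6}; X {3,4,5,6,7}->{4,5,6,7}
Constraint 2 (Z < Y) on D(Z)={3,4,5,6} D(Y)={3,4,5,6,7}: Y {3,4,5,6,7}->{4,5,6,7}
Constraint 3 (X != Z) on D(X)={4,5,6,7} D(Z)={3,4,5,6}: no change
So after constraint 3: D(Z) = {3,4,5,6}

Answer: {3,4,5,6}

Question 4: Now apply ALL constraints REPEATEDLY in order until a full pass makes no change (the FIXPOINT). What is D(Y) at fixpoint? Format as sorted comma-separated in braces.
Answer: {4,5,6,7}

Derivation:
pass 0 (initial): D(Y)={3,4,5,6,7}
pass 1: X {3,4,5,6,7}->{4,5,6,7}; Y {3,4,5,6,7}->{4,5,6,7}; Z {3,4,5,6,7}->{3,4,5,6}
pass 2: no change
Fixpoint after 2 passes: D(Y) = {4,5,6,7}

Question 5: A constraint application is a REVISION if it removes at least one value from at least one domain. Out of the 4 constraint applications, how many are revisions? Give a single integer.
Constraint 1 (Z < X) on D(Z)={3,4,5,6,7} D(X)={3,4,5,6,7}: Z {3,4,5,6,7}->{3,4,5,6}; X {3,4,5,6,7}->{4,5,6,7} => REVISION
Constraint 2 (Z < Y) on D(Z)={3,4,5,6} D(Y)={3,4,5,6,7}: Y {3,4,5,6,7}->{4,5,6,7} => REVISION
Constraint 3 (X != Z) on D(X)={4,5,6,7} D(Z)={3,4,5,6}: no change => not a revision
Constraint 4 (Y != X) on D(Y)={4,5,6,7} D(X)={4,5,6,7}: no change => not a revision
Total revisions = 2

Answer: 2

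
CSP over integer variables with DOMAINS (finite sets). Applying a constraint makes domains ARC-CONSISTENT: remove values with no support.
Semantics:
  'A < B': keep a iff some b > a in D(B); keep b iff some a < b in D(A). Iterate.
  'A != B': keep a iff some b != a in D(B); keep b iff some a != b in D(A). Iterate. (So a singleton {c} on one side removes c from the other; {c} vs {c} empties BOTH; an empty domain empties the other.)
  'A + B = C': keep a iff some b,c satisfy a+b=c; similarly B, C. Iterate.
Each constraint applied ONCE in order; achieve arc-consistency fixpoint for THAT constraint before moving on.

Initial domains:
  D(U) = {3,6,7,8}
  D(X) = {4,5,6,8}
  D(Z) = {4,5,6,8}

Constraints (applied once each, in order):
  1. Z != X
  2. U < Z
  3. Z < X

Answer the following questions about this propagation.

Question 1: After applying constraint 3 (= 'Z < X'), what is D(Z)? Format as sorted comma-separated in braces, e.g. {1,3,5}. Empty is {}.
Constraint 1 (Z != X) on D(Z)={4,5,6,8} D(X)={4,5,6,8}: no change
Constraint 2 (U < Z) on D(U)={3,6,7,8} D(Z)={4,5,6,8}: U {3,6,7,8}->{3,6,7}
Constraint 3 (Z < X) on D(Z)={4,5,6,8} D(X)={4,5,6,8}: Z {4,5,6,8}->{4,5,6}; X {4,5,6,8}->{5,6,8}
So after constraint 3: D(Z) = {4,5,6}

Answer: {4,5,6}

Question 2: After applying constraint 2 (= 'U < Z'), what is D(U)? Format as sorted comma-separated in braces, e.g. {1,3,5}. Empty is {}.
Constraint 1 (Z != X) on D(Z)={4,5,6,8} D(X)={4,5,6,8}: no change
Constraint 2 (U < Z) on D(U)={3,6,7,8} D(Z)={4,5,6,8}: U {3,6,7,8}->{3,6,7}
So after constraint 2: D(U) = {3,6,7}

Answer: {3,6,7}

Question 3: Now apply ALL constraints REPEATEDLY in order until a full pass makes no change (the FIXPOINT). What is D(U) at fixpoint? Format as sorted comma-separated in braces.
Answer: {3}

Derivation:
pass 0 (initial): D(U)={3,6,7,8}
pass 1: U {3,6,7,8}->{3,6,7}; X {4,5,6,8}->{5,6,8}; Z {4,5,6,8}->{4,5,6}
pass 2: U {3,6,7}->{3}
pass 3: no change
Fixpoint after 3 passes: D(U) = {3}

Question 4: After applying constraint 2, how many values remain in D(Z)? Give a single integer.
Answer: 4

Derivation:
Constraint 1 (Z != X) on D(Z)={4,5,6,8} D(X)={4,5,6,8}: no change
Constraint 2 (U < Z) on D(U)={3,6,7,8} D(Z)={4,5,6,8}: U {3,6,7,8}->{3,6,7}
So after constraint 2: D(Z)={4,5,6,8}, size = 4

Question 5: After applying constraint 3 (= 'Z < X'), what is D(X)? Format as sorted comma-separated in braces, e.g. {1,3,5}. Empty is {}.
Answer: {5,6,8}

Derivation:
Constraint 1 (Z != X) on D(Z)={4,5,6,8} D(X)={4,5,6,8}: no change
Constraint 2 (U < Z) on D(U)={3,6,7,8} D(Z)={4,5,6,8}: U {3,6,7,8}->{3,6,7}
Constraint 3 (Z < X) on D(Z)={4,5,6,8} D(X)={4,5,6,8}: Z {4,5,6,8}->{4,5,6}; X {4,5,6,8}->{5,6,8}
So after constraint 3: D(X) = {5,6,8}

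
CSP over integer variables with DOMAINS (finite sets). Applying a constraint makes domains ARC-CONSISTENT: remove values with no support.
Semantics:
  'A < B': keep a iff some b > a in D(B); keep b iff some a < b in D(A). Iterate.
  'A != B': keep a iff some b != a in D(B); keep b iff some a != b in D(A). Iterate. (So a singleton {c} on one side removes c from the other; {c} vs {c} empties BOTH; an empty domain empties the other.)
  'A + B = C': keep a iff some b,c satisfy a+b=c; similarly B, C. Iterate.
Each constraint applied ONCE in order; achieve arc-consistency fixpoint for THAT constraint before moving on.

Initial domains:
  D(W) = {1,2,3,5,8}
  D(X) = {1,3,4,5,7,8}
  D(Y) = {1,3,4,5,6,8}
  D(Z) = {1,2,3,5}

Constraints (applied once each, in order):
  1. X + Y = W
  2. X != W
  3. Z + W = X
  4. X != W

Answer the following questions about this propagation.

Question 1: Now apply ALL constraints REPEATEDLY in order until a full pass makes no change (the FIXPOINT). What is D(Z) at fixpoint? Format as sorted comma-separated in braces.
pass 0 (initial): D(Z)={1,2,3,5}
pass 1: W {1,2,3,5,8}->{2,5}; X {1,3,4,5,7,8}->{3,4,5,7}; Y {1,3,4,5,6,8}->{1,3,4,5}
pass 2: W {2,5}->{}; X {3,4,5,7}->{}; Y {1,3,4,5}->{1}; Z {1,2,3,5}->{}
pass 3: Y {1}->{}
pass 4: no change
Fixpoint after 4 passes: D(Z) = {}

Answer: {}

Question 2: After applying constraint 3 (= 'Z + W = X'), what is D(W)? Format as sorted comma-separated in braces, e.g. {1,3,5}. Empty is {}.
Constraint 1 (X + Y = W) on D(X)={1,3,4,5,7,8} D(Y)={1,3,4,5,6,8} D(W)={1,2,3,5,8}: X {1,3,4,5,7,8}->{1,3,4,5,7}; Y {1,3,4,5,6,8}->{1,3,4,5}; W {1,2,3,5,8}->{2,5,8}
Constraint 2 (X != W) on D(X)={1,3,4,5,7} D(W)={2,5,8}: no change
Constraint 3 (Z + W = X) on D(Z)={1,2,3,5} D(W)={2,5,8} D(X)={1,3,4,5,7}: W {2,5,8}->{2,5}; X {1,3,4,5,7}->{3,4,5,7}
So after constraint 3: D(W) = {2,5}

Answer: {2,5}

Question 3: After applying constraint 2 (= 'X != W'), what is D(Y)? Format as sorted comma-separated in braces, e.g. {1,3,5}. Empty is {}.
Constraint 1 (X + Y = W) on D(X)={1,3,4,5,7,8} D(Y)={1,3,4,5,6,8} D(W)={1,2,3,5,8}: X {1,3,4,5,7,8}->{1,3,4,5,7}; Y {1,3,4,5,6,8}->{1,3,4,5}; W {1,2,3,5,8}->{2,5,8}
Constraint 2 (X != W) on D(X)={1,3,4,5,7} D(W)={2,5,8}: no change
So after constraint 2: D(Y) = {1,3,4,5}

Answer: {1,3,4,5}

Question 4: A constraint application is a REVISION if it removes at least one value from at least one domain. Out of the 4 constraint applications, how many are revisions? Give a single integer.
Answer: 2

Derivation:
Constraint 1 (X + Y = W) on D(X)={1,3,4,5,7,8} D(Y)={1,3,4,5,6,8} D(W)={1,2,3,5,8}: X {1,3,4,5,7,8}->{1,3,4,5,7}; Y {1,3,4,5,6,8}->{1,3,4,5}; W {1,2,3,5,8}->{2,5,8} => REVISION
Constraint 2 (X != W) on D(X)={1,3,4,5,7} D(W)={2,5,8}: no change => not a revision
Constraint 3 (Z + W = X) on D(Z)={1,2,3,5} D(W)={2,5,8} D(X)={1,3,4,5,7}: W {2,5,8}->{2,5}; X {1,3,4,5,7}->{3,4,5,7} => REVISION
Constraint 4 (X != W) on D(X)={3,4,5,7} D(W)={2,5}: no change => not a revision
Total revisions = 2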